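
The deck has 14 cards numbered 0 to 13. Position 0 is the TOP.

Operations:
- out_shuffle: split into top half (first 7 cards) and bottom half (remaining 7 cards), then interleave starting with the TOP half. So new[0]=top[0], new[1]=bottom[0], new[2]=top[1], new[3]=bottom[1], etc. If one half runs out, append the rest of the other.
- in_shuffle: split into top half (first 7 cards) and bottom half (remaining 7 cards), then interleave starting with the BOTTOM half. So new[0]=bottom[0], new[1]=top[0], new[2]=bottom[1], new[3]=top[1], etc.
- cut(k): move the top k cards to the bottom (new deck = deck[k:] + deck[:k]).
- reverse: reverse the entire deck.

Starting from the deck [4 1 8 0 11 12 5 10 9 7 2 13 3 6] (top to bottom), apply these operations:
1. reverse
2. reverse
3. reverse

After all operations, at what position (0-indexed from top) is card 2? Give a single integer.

After op 1 (reverse): [6 3 13 2 7 9 10 5 12 11 0 8 1 4]
After op 2 (reverse): [4 1 8 0 11 12 5 10 9 7 2 13 3 6]
After op 3 (reverse): [6 3 13 2 7 9 10 5 12 11 0 8 1 4]
Card 2 is at position 3.

Answer: 3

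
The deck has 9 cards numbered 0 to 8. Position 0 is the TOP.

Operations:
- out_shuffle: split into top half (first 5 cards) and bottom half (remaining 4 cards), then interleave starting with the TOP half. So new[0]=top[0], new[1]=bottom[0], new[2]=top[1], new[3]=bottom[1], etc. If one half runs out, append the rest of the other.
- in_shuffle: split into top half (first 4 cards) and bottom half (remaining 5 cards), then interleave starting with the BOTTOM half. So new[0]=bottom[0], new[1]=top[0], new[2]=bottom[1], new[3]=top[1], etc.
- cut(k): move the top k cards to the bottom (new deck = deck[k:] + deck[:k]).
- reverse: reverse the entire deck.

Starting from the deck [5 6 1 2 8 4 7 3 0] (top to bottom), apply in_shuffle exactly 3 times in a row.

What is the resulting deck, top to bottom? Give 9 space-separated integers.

Answer: 3 7 4 8 2 1 6 5 0

Derivation:
After op 1 (in_shuffle): [8 5 4 6 7 1 3 2 0]
After op 2 (in_shuffle): [7 8 1 5 3 4 2 6 0]
After op 3 (in_shuffle): [3 7 4 8 2 1 6 5 0]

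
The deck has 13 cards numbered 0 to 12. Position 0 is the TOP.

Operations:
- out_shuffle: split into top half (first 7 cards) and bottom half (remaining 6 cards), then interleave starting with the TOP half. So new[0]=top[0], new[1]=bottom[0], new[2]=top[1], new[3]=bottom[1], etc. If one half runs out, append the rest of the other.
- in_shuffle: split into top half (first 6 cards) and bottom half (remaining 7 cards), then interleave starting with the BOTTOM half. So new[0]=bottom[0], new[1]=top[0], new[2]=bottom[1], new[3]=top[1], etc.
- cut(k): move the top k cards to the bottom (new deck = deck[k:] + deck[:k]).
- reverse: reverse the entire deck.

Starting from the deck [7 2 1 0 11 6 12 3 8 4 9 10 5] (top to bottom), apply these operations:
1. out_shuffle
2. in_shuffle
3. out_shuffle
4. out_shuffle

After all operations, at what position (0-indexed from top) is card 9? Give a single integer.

Answer: 8

Derivation:
After op 1 (out_shuffle): [7 3 2 8 1 4 0 9 11 10 6 5 12]
After op 2 (in_shuffle): [0 7 9 3 11 2 10 8 6 1 5 4 12]
After op 3 (out_shuffle): [0 8 7 6 9 1 3 5 11 4 2 12 10]
After op 4 (out_shuffle): [0 5 8 11 7 4 6 2 9 12 1 10 3]
Card 9 is at position 8.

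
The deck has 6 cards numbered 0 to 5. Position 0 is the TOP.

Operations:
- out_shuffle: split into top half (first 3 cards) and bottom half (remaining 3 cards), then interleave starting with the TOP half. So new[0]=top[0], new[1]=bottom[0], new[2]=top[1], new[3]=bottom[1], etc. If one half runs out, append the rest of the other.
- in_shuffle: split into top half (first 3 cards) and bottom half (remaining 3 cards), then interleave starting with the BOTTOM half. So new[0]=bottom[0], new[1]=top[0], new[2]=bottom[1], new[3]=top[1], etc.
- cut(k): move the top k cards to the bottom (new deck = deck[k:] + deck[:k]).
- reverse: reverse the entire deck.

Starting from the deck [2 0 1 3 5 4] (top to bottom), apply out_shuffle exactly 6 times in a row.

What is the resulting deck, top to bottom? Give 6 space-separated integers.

Answer: 2 5 3 1 0 4

Derivation:
After op 1 (out_shuffle): [2 3 0 5 1 4]
After op 2 (out_shuffle): [2 5 3 1 0 4]
After op 3 (out_shuffle): [2 1 5 0 3 4]
After op 4 (out_shuffle): [2 0 1 3 5 4]
After op 5 (out_shuffle): [2 3 0 5 1 4]
After op 6 (out_shuffle): [2 5 3 1 0 4]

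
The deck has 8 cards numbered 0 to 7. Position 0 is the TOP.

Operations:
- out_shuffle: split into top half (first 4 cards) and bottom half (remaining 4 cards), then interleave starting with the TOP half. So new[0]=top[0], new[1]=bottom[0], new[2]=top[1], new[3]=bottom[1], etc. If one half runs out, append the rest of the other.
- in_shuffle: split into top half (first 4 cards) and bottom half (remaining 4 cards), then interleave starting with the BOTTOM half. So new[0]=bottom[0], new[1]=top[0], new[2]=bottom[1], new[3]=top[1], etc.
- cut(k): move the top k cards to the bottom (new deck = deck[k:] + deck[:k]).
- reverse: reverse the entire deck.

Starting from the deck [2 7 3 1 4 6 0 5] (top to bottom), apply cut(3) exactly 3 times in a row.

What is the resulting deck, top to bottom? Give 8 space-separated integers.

Answer: 7 3 1 4 6 0 5 2

Derivation:
After op 1 (cut(3)): [1 4 6 0 5 2 7 3]
After op 2 (cut(3)): [0 5 2 7 3 1 4 6]
After op 3 (cut(3)): [7 3 1 4 6 0 5 2]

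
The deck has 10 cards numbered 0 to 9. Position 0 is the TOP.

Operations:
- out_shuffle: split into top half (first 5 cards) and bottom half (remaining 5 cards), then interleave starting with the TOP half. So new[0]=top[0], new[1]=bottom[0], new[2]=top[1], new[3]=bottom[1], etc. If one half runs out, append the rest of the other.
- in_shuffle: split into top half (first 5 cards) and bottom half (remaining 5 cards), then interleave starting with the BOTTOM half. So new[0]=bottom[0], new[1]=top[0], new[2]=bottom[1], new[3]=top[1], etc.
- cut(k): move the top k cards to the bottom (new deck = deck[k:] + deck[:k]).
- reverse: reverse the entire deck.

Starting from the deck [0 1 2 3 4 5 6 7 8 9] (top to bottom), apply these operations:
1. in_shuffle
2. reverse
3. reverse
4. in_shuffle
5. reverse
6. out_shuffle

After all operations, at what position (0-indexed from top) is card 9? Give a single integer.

Answer: 6

Derivation:
After op 1 (in_shuffle): [5 0 6 1 7 2 8 3 9 4]
After op 2 (reverse): [4 9 3 8 2 7 1 6 0 5]
After op 3 (reverse): [5 0 6 1 7 2 8 3 9 4]
After op 4 (in_shuffle): [2 5 8 0 3 6 9 1 4 7]
After op 5 (reverse): [7 4 1 9 6 3 0 8 5 2]
After op 6 (out_shuffle): [7 3 4 0 1 8 9 5 6 2]
Card 9 is at position 6.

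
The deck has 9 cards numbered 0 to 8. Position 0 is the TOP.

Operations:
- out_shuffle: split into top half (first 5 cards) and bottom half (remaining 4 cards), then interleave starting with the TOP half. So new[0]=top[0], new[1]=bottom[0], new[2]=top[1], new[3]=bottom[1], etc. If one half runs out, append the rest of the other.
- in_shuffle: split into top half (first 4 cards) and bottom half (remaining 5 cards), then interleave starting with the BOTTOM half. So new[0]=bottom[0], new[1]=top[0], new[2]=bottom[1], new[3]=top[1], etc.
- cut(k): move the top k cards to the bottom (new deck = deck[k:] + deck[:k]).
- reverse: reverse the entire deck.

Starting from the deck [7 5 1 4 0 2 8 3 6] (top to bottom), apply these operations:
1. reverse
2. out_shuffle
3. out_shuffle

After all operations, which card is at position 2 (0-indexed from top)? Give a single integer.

Answer: 4

Derivation:
After op 1 (reverse): [6 3 8 2 0 4 1 5 7]
After op 2 (out_shuffle): [6 4 3 1 8 5 2 7 0]
After op 3 (out_shuffle): [6 5 4 2 3 7 1 0 8]
Position 2: card 4.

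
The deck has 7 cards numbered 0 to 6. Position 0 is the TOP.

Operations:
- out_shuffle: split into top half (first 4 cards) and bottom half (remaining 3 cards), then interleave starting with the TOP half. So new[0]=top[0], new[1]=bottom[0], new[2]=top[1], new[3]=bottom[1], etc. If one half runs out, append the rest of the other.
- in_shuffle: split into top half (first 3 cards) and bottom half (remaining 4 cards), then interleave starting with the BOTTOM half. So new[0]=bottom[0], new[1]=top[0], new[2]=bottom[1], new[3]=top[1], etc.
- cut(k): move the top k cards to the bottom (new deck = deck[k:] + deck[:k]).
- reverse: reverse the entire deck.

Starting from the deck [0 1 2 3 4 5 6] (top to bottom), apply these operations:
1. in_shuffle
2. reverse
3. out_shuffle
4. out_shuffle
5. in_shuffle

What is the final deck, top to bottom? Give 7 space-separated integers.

After op 1 (in_shuffle): [3 0 4 1 5 2 6]
After op 2 (reverse): [6 2 5 1 4 0 3]
After op 3 (out_shuffle): [6 4 2 0 5 3 1]
After op 4 (out_shuffle): [6 5 4 3 2 1 0]
After op 5 (in_shuffle): [3 6 2 5 1 4 0]

Answer: 3 6 2 5 1 4 0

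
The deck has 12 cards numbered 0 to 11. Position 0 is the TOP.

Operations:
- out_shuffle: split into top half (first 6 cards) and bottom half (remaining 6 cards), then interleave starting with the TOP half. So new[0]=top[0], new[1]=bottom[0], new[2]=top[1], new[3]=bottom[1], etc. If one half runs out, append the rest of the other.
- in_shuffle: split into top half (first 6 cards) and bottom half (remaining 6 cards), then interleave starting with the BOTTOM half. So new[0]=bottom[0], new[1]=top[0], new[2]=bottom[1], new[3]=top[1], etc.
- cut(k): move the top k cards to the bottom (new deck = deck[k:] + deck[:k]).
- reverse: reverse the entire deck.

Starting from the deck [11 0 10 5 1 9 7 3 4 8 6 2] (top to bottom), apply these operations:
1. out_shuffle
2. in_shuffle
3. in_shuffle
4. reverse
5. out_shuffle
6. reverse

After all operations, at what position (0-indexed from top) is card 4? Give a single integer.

After op 1 (out_shuffle): [11 7 0 3 10 4 5 8 1 6 9 2]
After op 2 (in_shuffle): [5 11 8 7 1 0 6 3 9 10 2 4]
After op 3 (in_shuffle): [6 5 3 11 9 8 10 7 2 1 4 0]
After op 4 (reverse): [0 4 1 2 7 10 8 9 11 3 5 6]
After op 5 (out_shuffle): [0 8 4 9 1 11 2 3 7 5 10 6]
After op 6 (reverse): [6 10 5 7 3 2 11 1 9 4 8 0]
Card 4 is at position 9.

Answer: 9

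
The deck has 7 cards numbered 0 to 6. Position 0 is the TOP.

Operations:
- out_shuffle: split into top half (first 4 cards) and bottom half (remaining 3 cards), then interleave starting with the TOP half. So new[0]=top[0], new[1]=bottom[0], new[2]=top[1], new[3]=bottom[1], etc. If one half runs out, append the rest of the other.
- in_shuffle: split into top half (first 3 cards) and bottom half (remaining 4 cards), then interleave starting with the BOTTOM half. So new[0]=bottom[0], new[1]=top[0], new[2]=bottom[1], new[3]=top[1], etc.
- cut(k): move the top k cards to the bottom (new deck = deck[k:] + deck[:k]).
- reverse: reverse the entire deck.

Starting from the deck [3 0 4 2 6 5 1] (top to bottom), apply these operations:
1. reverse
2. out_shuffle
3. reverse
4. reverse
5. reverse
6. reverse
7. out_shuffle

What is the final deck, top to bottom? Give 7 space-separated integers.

After op 1 (reverse): [1 5 6 2 4 0 3]
After op 2 (out_shuffle): [1 4 5 0 6 3 2]
After op 3 (reverse): [2 3 6 0 5 4 1]
After op 4 (reverse): [1 4 5 0 6 3 2]
After op 5 (reverse): [2 3 6 0 5 4 1]
After op 6 (reverse): [1 4 5 0 6 3 2]
After op 7 (out_shuffle): [1 6 4 3 5 2 0]

Answer: 1 6 4 3 5 2 0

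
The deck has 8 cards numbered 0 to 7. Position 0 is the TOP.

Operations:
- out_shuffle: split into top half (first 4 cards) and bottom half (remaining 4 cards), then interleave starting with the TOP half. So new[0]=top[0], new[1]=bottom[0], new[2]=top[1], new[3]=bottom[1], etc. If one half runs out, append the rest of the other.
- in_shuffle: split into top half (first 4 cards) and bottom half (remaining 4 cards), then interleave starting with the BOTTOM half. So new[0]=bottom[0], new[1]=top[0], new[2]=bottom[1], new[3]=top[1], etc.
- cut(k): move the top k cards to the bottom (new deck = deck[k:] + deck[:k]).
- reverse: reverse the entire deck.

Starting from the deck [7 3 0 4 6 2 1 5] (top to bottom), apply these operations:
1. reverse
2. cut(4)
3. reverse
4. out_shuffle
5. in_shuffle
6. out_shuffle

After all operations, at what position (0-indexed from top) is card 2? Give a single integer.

After op 1 (reverse): [5 1 2 6 4 0 3 7]
After op 2 (cut(4)): [4 0 3 7 5 1 2 6]
After op 3 (reverse): [6 2 1 5 7 3 0 4]
After op 4 (out_shuffle): [6 7 2 3 1 0 5 4]
After op 5 (in_shuffle): [1 6 0 7 5 2 4 3]
After op 6 (out_shuffle): [1 5 6 2 0 4 7 3]
Card 2 is at position 3.

Answer: 3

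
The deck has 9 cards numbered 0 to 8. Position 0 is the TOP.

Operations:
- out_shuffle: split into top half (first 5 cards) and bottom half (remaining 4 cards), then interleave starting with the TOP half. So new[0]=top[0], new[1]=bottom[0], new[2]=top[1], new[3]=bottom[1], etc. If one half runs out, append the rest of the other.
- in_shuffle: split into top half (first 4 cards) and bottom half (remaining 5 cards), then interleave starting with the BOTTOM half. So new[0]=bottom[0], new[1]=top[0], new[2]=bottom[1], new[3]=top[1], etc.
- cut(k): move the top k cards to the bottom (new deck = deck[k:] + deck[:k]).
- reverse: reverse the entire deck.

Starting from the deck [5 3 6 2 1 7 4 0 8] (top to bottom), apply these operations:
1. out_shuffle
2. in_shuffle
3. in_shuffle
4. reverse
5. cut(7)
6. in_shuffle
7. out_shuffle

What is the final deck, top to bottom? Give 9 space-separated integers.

After op 1 (out_shuffle): [5 7 3 4 6 0 2 8 1]
After op 2 (in_shuffle): [6 5 0 7 2 3 8 4 1]
After op 3 (in_shuffle): [2 6 3 5 8 0 4 7 1]
After op 4 (reverse): [1 7 4 0 8 5 3 6 2]
After op 5 (cut(7)): [6 2 1 7 4 0 8 5 3]
After op 6 (in_shuffle): [4 6 0 2 8 1 5 7 3]
After op 7 (out_shuffle): [4 1 6 5 0 7 2 3 8]

Answer: 4 1 6 5 0 7 2 3 8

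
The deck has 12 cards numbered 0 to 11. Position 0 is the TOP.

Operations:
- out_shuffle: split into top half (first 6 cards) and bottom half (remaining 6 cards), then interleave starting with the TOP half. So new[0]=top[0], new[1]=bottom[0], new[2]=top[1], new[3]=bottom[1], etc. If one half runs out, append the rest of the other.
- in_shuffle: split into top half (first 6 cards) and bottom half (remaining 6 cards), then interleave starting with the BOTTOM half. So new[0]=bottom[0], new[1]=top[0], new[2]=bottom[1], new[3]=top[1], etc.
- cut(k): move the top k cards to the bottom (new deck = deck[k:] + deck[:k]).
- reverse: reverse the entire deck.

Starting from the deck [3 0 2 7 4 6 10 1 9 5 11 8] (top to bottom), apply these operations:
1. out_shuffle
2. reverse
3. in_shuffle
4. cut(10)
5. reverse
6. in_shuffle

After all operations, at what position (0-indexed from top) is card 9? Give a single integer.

Answer: 6

Derivation:
After op 1 (out_shuffle): [3 10 0 1 2 9 7 5 4 11 6 8]
After op 2 (reverse): [8 6 11 4 5 7 9 2 1 0 10 3]
After op 3 (in_shuffle): [9 8 2 6 1 11 0 4 10 5 3 7]
After op 4 (cut(10)): [3 7 9 8 2 6 1 11 0 4 10 5]
After op 5 (reverse): [5 10 4 0 11 1 6 2 8 9 7 3]
After op 6 (in_shuffle): [6 5 2 10 8 4 9 0 7 11 3 1]
Card 9 is at position 6.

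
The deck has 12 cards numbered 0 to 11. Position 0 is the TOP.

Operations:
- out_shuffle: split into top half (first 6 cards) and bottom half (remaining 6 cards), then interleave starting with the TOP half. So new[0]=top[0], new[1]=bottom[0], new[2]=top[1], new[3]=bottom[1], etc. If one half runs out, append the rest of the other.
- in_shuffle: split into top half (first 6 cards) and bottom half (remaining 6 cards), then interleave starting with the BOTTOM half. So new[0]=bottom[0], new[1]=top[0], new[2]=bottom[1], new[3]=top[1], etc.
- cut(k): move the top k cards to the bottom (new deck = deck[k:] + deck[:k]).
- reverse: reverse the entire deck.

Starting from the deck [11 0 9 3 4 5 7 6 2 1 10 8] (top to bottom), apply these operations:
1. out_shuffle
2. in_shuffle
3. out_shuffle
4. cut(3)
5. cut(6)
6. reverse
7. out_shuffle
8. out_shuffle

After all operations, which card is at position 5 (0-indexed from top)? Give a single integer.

After op 1 (out_shuffle): [11 7 0 6 9 2 3 1 4 10 5 8]
After op 2 (in_shuffle): [3 11 1 7 4 0 10 6 5 9 8 2]
After op 3 (out_shuffle): [3 10 11 6 1 5 7 9 4 8 0 2]
After op 4 (cut(3)): [6 1 5 7 9 4 8 0 2 3 10 11]
After op 5 (cut(6)): [8 0 2 3 10 11 6 1 5 7 9 4]
After op 6 (reverse): [4 9 7 5 1 6 11 10 3 2 0 8]
After op 7 (out_shuffle): [4 11 9 10 7 3 5 2 1 0 6 8]
After op 8 (out_shuffle): [4 5 11 2 9 1 10 0 7 6 3 8]
Position 5: card 1.

Answer: 1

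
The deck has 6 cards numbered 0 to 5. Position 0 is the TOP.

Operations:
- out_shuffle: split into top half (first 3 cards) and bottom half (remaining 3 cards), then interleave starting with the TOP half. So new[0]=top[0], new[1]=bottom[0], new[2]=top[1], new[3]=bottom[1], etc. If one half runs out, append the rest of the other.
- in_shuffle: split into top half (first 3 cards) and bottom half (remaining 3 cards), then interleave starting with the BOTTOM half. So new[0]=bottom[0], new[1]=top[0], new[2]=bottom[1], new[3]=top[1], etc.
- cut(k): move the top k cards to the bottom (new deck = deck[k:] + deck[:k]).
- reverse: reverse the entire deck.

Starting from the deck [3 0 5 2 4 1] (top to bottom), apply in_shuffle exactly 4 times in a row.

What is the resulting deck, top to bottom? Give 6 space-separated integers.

Answer: 2 3 4 0 1 5

Derivation:
After op 1 (in_shuffle): [2 3 4 0 1 5]
After op 2 (in_shuffle): [0 2 1 3 5 4]
After op 3 (in_shuffle): [3 0 5 2 4 1]
After op 4 (in_shuffle): [2 3 4 0 1 5]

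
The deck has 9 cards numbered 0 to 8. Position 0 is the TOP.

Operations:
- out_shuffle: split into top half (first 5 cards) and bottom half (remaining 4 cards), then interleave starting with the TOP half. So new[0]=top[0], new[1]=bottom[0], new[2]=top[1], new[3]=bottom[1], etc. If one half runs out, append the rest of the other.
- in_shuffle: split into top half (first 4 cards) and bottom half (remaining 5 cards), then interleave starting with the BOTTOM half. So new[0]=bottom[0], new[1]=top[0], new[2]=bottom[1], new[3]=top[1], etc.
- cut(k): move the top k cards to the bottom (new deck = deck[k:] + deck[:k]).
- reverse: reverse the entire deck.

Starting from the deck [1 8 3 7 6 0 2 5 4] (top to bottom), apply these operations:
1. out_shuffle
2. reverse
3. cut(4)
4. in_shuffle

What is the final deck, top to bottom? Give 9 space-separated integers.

Answer: 1 3 6 2 4 8 7 0 5

Derivation:
After op 1 (out_shuffle): [1 0 8 2 3 5 7 4 6]
After op 2 (reverse): [6 4 7 5 3 2 8 0 1]
After op 3 (cut(4)): [3 2 8 0 1 6 4 7 5]
After op 4 (in_shuffle): [1 3 6 2 4 8 7 0 5]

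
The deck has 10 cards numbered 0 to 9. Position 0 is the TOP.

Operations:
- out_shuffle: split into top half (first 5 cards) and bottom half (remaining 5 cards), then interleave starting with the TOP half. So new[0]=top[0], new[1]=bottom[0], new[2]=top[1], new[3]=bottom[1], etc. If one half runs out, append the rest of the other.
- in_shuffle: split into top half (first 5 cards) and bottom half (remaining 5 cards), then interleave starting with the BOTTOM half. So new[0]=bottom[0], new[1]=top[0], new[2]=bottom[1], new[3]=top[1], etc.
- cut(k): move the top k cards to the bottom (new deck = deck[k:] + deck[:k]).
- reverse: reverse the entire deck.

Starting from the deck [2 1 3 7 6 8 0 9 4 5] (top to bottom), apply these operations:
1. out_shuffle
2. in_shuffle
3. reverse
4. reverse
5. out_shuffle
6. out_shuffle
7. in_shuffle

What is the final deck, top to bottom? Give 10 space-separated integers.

After op 1 (out_shuffle): [2 8 1 0 3 9 7 4 6 5]
After op 2 (in_shuffle): [9 2 7 8 4 1 6 0 5 3]
After op 3 (reverse): [3 5 0 6 1 4 8 7 2 9]
After op 4 (reverse): [9 2 7 8 4 1 6 0 5 3]
After op 5 (out_shuffle): [9 1 2 6 7 0 8 5 4 3]
After op 6 (out_shuffle): [9 0 1 8 2 5 6 4 7 3]
After op 7 (in_shuffle): [5 9 6 0 4 1 7 8 3 2]

Answer: 5 9 6 0 4 1 7 8 3 2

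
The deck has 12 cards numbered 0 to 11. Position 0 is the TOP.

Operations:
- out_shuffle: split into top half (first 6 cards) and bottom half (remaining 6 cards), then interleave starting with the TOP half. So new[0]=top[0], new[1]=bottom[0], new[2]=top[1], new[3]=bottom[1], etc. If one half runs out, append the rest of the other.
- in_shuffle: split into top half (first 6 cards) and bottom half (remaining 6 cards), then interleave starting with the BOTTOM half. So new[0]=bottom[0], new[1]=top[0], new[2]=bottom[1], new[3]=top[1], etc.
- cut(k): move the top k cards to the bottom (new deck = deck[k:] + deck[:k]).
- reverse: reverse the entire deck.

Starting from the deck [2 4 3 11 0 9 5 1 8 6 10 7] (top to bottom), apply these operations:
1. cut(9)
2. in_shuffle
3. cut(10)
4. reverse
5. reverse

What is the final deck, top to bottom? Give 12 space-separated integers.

After op 1 (cut(9)): [6 10 7 2 4 3 11 0 9 5 1 8]
After op 2 (in_shuffle): [11 6 0 10 9 7 5 2 1 4 8 3]
After op 3 (cut(10)): [8 3 11 6 0 10 9 7 5 2 1 4]
After op 4 (reverse): [4 1 2 5 7 9 10 0 6 11 3 8]
After op 5 (reverse): [8 3 11 6 0 10 9 7 5 2 1 4]

Answer: 8 3 11 6 0 10 9 7 5 2 1 4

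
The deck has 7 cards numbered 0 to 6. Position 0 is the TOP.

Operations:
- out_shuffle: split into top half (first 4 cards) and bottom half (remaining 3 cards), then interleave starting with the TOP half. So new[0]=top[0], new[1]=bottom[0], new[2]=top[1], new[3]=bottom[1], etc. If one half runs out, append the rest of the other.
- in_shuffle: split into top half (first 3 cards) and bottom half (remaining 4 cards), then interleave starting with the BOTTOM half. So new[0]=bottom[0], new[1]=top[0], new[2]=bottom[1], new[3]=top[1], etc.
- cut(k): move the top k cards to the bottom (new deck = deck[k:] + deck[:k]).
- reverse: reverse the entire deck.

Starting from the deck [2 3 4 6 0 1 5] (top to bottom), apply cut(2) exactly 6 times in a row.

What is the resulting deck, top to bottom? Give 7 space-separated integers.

After op 1 (cut(2)): [4 6 0 1 5 2 3]
After op 2 (cut(2)): [0 1 5 2 3 4 6]
After op 3 (cut(2)): [5 2 3 4 6 0 1]
After op 4 (cut(2)): [3 4 6 0 1 5 2]
After op 5 (cut(2)): [6 0 1 5 2 3 4]
After op 6 (cut(2)): [1 5 2 3 4 6 0]

Answer: 1 5 2 3 4 6 0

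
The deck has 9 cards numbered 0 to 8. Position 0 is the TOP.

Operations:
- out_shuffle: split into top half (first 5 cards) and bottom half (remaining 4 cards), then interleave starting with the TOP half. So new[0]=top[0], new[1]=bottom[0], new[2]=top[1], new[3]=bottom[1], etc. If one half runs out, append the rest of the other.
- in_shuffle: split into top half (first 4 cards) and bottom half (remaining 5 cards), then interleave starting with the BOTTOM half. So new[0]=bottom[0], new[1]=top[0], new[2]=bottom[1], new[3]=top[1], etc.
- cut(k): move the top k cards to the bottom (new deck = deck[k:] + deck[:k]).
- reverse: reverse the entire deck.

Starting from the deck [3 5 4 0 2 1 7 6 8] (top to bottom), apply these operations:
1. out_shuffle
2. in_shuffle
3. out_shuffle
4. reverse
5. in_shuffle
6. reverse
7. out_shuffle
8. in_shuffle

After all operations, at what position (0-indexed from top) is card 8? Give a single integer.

Answer: 7

Derivation:
After op 1 (out_shuffle): [3 1 5 7 4 6 0 8 2]
After op 2 (in_shuffle): [4 3 6 1 0 5 8 7 2]
After op 3 (out_shuffle): [4 5 3 8 6 7 1 2 0]
After op 4 (reverse): [0 2 1 7 6 8 3 5 4]
After op 5 (in_shuffle): [6 0 8 2 3 1 5 7 4]
After op 6 (reverse): [4 7 5 1 3 2 8 0 6]
After op 7 (out_shuffle): [4 2 7 8 5 0 1 6 3]
After op 8 (in_shuffle): [5 4 0 2 1 7 6 8 3]
Card 8 is at position 7.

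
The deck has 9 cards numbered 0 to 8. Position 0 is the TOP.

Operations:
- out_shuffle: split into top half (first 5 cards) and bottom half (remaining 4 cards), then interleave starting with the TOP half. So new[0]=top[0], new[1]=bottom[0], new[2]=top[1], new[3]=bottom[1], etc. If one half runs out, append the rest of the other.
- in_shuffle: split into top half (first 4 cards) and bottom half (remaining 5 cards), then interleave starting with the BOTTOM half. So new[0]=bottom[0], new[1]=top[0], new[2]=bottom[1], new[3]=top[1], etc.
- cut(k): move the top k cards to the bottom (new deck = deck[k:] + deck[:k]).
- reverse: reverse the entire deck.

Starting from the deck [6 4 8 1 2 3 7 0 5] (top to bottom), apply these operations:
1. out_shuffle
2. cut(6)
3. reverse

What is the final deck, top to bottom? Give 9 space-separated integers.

Answer: 0 8 7 4 3 6 2 5 1

Derivation:
After op 1 (out_shuffle): [6 3 4 7 8 0 1 5 2]
After op 2 (cut(6)): [1 5 2 6 3 4 7 8 0]
After op 3 (reverse): [0 8 7 4 3 6 2 5 1]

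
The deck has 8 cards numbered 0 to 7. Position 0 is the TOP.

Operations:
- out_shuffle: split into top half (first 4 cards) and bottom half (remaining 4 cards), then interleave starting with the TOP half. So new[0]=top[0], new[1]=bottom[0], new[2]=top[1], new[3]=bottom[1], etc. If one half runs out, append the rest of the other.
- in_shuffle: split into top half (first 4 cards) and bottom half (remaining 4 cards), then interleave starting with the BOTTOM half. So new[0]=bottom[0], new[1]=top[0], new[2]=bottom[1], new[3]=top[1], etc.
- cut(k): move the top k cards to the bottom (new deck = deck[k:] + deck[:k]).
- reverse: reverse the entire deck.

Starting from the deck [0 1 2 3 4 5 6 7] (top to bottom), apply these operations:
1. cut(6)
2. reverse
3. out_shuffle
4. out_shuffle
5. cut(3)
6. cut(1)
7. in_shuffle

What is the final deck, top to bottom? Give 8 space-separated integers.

Answer: 5 4 3 2 1 0 7 6

Derivation:
After op 1 (cut(6)): [6 7 0 1 2 3 4 5]
After op 2 (reverse): [5 4 3 2 1 0 7 6]
After op 3 (out_shuffle): [5 1 4 0 3 7 2 6]
After op 4 (out_shuffle): [5 3 1 7 4 2 0 6]
After op 5 (cut(3)): [7 4 2 0 6 5 3 1]
After op 6 (cut(1)): [4 2 0 6 5 3 1 7]
After op 7 (in_shuffle): [5 4 3 2 1 0 7 6]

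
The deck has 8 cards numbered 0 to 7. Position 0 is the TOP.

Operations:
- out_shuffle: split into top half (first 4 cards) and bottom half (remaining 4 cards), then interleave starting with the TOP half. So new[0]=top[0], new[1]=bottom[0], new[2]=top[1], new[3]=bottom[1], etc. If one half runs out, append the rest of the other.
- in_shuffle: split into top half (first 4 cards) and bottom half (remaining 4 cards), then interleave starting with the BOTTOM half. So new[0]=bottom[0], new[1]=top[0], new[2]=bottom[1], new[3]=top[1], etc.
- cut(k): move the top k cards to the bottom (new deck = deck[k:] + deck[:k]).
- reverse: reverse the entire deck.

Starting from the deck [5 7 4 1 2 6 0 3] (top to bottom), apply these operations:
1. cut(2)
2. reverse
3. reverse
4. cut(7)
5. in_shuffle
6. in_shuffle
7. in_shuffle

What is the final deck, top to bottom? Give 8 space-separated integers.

Answer: 5 3 0 6 2 1 4 7

Derivation:
After op 1 (cut(2)): [4 1 2 6 0 3 5 7]
After op 2 (reverse): [7 5 3 0 6 2 1 4]
After op 3 (reverse): [4 1 2 6 0 3 5 7]
After op 4 (cut(7)): [7 4 1 2 6 0 3 5]
After op 5 (in_shuffle): [6 7 0 4 3 1 5 2]
After op 6 (in_shuffle): [3 6 1 7 5 0 2 4]
After op 7 (in_shuffle): [5 3 0 6 2 1 4 7]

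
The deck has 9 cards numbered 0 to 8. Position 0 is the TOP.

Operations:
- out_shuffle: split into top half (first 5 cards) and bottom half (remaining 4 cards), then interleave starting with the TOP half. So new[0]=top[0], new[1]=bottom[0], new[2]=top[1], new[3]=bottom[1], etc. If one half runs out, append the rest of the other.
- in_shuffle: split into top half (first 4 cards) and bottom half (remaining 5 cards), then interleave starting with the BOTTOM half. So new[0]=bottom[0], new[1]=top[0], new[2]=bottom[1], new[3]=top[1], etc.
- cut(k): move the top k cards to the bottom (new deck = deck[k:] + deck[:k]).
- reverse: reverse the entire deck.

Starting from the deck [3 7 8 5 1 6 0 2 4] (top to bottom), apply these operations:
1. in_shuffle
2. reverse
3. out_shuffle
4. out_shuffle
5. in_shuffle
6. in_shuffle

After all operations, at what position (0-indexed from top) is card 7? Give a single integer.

After op 1 (in_shuffle): [1 3 6 7 0 8 2 5 4]
After op 2 (reverse): [4 5 2 8 0 7 6 3 1]
After op 3 (out_shuffle): [4 7 5 6 2 3 8 1 0]
After op 4 (out_shuffle): [4 3 7 8 5 1 6 0 2]
After op 5 (in_shuffle): [5 4 1 3 6 7 0 8 2]
After op 6 (in_shuffle): [6 5 7 4 0 1 8 3 2]
Card 7 is at position 2.

Answer: 2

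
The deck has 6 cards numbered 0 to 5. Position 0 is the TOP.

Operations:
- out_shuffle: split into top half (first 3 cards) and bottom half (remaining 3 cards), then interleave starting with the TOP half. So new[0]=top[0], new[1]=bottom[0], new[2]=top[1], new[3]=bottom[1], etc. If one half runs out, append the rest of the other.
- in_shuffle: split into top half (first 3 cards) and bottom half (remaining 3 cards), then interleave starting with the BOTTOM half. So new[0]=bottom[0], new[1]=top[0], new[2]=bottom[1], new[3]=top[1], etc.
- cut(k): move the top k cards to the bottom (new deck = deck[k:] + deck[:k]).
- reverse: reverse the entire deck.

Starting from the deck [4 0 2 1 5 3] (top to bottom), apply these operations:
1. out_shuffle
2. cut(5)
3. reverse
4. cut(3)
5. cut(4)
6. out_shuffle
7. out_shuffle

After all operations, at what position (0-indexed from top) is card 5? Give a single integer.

Answer: 0

Derivation:
After op 1 (out_shuffle): [4 1 0 5 2 3]
After op 2 (cut(5)): [3 4 1 0 5 2]
After op 3 (reverse): [2 5 0 1 4 3]
After op 4 (cut(3)): [1 4 3 2 5 0]
After op 5 (cut(4)): [5 0 1 4 3 2]
After op 6 (out_shuffle): [5 4 0 3 1 2]
After op 7 (out_shuffle): [5 3 4 1 0 2]
Card 5 is at position 0.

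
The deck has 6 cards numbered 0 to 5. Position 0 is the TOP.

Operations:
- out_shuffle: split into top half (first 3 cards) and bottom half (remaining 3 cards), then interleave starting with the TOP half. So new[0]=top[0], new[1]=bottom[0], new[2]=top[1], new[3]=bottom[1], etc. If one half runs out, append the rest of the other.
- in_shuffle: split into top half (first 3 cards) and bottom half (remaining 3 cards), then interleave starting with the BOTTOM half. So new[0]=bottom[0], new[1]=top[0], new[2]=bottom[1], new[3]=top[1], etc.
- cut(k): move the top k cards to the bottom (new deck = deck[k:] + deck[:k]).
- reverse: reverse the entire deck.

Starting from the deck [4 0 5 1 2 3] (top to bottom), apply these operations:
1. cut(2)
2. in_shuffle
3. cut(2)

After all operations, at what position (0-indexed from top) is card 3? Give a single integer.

After op 1 (cut(2)): [5 1 2 3 4 0]
After op 2 (in_shuffle): [3 5 4 1 0 2]
After op 3 (cut(2)): [4 1 0 2 3 5]
Card 3 is at position 4.

Answer: 4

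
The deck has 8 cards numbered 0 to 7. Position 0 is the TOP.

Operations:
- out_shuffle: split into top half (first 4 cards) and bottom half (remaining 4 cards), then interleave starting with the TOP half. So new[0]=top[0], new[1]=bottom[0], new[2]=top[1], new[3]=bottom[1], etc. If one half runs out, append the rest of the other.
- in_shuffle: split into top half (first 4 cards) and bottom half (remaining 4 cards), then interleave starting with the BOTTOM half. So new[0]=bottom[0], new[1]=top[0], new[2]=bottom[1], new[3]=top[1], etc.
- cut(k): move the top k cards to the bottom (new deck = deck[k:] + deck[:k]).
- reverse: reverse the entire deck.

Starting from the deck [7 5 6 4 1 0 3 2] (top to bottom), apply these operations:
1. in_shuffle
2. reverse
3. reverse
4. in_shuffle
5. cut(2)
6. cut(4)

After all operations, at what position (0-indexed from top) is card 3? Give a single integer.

Answer: 2

Derivation:
After op 1 (in_shuffle): [1 7 0 5 3 6 2 4]
After op 2 (reverse): [4 2 6 3 5 0 7 1]
After op 3 (reverse): [1 7 0 5 3 6 2 4]
After op 4 (in_shuffle): [3 1 6 7 2 0 4 5]
After op 5 (cut(2)): [6 7 2 0 4 5 3 1]
After op 6 (cut(4)): [4 5 3 1 6 7 2 0]
Card 3 is at position 2.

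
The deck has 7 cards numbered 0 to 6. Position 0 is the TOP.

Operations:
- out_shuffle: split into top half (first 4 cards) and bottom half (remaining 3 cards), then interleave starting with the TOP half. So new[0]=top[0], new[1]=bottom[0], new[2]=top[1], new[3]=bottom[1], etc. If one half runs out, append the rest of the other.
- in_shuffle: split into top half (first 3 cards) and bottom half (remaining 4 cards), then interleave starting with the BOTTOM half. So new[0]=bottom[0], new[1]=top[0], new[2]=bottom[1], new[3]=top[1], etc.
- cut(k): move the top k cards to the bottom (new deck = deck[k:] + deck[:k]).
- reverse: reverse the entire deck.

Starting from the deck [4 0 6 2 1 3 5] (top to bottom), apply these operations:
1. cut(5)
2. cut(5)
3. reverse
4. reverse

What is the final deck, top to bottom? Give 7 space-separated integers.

After op 1 (cut(5)): [3 5 4 0 6 2 1]
After op 2 (cut(5)): [2 1 3 5 4 0 6]
After op 3 (reverse): [6 0 4 5 3 1 2]
After op 4 (reverse): [2 1 3 5 4 0 6]

Answer: 2 1 3 5 4 0 6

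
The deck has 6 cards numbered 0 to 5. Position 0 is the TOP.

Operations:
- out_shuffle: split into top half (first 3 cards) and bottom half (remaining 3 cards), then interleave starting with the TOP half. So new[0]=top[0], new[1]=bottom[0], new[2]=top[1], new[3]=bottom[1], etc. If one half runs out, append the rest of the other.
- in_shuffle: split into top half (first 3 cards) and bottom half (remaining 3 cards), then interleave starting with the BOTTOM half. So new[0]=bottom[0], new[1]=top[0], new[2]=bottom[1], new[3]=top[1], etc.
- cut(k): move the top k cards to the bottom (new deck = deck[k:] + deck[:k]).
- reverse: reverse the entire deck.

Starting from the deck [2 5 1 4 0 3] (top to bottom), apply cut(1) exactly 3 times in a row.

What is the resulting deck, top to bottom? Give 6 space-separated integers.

After op 1 (cut(1)): [5 1 4 0 3 2]
After op 2 (cut(1)): [1 4 0 3 2 5]
After op 3 (cut(1)): [4 0 3 2 5 1]

Answer: 4 0 3 2 5 1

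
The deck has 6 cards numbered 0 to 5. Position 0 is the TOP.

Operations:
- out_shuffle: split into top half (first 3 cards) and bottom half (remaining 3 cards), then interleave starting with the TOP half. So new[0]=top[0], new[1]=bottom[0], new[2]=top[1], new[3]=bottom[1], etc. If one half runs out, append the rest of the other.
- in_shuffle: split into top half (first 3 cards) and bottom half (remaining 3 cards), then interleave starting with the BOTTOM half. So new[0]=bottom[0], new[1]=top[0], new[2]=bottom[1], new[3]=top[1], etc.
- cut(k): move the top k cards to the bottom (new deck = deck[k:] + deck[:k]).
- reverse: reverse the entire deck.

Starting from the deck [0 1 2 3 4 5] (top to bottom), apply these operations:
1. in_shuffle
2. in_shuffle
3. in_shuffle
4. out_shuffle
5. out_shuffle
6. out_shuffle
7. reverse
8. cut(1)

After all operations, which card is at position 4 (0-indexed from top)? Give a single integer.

Answer: 0

Derivation:
After op 1 (in_shuffle): [3 0 4 1 5 2]
After op 2 (in_shuffle): [1 3 5 0 2 4]
After op 3 (in_shuffle): [0 1 2 3 4 5]
After op 4 (out_shuffle): [0 3 1 4 2 5]
After op 5 (out_shuffle): [0 4 3 2 1 5]
After op 6 (out_shuffle): [0 2 4 1 3 5]
After op 7 (reverse): [5 3 1 4 2 0]
After op 8 (cut(1)): [3 1 4 2 0 5]
Position 4: card 0.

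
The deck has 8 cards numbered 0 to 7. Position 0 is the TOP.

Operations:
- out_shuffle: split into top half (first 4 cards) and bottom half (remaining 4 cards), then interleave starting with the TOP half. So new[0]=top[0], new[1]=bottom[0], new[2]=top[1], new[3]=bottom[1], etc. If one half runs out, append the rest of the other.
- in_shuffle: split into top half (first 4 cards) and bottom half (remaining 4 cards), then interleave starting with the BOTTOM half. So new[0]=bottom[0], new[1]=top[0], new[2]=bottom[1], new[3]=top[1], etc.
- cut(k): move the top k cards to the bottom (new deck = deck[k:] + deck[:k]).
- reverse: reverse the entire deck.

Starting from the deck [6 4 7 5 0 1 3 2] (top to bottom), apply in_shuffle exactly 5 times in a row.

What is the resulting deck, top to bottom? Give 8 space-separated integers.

After op 1 (in_shuffle): [0 6 1 4 3 7 2 5]
After op 2 (in_shuffle): [3 0 7 6 2 1 5 4]
After op 3 (in_shuffle): [2 3 1 0 5 7 4 6]
After op 4 (in_shuffle): [5 2 7 3 4 1 6 0]
After op 5 (in_shuffle): [4 5 1 2 6 7 0 3]

Answer: 4 5 1 2 6 7 0 3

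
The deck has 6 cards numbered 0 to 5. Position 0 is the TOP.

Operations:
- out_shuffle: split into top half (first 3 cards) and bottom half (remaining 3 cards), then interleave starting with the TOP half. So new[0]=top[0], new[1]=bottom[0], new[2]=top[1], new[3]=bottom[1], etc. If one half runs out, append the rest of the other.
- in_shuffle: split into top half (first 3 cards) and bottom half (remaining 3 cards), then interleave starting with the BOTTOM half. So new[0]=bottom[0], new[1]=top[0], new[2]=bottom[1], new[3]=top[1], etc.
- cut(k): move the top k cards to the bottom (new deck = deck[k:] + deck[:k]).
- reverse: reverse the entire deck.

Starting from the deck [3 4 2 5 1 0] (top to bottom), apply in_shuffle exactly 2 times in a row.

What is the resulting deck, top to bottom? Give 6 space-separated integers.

After op 1 (in_shuffle): [5 3 1 4 0 2]
After op 2 (in_shuffle): [4 5 0 3 2 1]

Answer: 4 5 0 3 2 1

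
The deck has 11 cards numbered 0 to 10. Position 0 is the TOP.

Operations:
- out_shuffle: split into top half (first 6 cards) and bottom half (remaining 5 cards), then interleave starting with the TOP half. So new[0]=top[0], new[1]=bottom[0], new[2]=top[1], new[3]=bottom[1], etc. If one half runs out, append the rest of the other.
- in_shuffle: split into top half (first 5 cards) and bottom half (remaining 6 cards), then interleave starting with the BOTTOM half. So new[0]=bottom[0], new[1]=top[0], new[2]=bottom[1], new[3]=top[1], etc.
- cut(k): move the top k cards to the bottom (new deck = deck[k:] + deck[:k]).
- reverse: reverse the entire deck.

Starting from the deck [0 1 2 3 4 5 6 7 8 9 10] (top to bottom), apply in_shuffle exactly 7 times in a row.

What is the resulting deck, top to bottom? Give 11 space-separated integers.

After op 1 (in_shuffle): [5 0 6 1 7 2 8 3 9 4 10]
After op 2 (in_shuffle): [2 5 8 0 3 6 9 1 4 7 10]
After op 3 (in_shuffle): [6 2 9 5 1 8 4 0 7 3 10]
After op 4 (in_shuffle): [8 6 4 2 0 9 7 5 3 1 10]
After op 5 (in_shuffle): [9 8 7 6 5 4 3 2 1 0 10]
After op 6 (in_shuffle): [4 9 3 8 2 7 1 6 0 5 10]
After op 7 (in_shuffle): [7 4 1 9 6 3 0 8 5 2 10]

Answer: 7 4 1 9 6 3 0 8 5 2 10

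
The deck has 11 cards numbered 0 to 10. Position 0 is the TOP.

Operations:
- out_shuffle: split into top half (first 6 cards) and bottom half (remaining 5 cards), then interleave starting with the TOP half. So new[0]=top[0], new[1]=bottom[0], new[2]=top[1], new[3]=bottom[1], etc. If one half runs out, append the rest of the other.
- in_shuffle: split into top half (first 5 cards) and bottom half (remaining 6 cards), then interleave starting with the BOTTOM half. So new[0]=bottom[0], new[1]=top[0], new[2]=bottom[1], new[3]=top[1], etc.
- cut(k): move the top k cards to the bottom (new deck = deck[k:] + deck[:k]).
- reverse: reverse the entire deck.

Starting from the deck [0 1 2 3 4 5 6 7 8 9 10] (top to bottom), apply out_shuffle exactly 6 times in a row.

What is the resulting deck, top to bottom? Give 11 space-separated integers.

Answer: 0 5 10 4 9 3 8 2 7 1 6

Derivation:
After op 1 (out_shuffle): [0 6 1 7 2 8 3 9 4 10 5]
After op 2 (out_shuffle): [0 3 6 9 1 4 7 10 2 5 8]
After op 3 (out_shuffle): [0 7 3 10 6 2 9 5 1 8 4]
After op 4 (out_shuffle): [0 9 7 5 3 1 10 8 6 4 2]
After op 5 (out_shuffle): [0 10 9 8 7 6 5 4 3 2 1]
After op 6 (out_shuffle): [0 5 10 4 9 3 8 2 7 1 6]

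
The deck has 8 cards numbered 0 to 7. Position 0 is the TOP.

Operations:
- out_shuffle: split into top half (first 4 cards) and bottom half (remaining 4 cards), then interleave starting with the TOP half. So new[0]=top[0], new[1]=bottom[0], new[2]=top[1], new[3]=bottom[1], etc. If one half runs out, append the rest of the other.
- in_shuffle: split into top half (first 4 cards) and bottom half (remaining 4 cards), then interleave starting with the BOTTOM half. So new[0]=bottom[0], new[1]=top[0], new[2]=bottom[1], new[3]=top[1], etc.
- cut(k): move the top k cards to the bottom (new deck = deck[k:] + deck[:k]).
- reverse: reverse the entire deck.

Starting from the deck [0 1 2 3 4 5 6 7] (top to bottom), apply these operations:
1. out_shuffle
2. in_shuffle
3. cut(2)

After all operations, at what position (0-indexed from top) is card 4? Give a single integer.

Answer: 1

Derivation:
After op 1 (out_shuffle): [0 4 1 5 2 6 3 7]
After op 2 (in_shuffle): [2 0 6 4 3 1 7 5]
After op 3 (cut(2)): [6 4 3 1 7 5 2 0]
Card 4 is at position 1.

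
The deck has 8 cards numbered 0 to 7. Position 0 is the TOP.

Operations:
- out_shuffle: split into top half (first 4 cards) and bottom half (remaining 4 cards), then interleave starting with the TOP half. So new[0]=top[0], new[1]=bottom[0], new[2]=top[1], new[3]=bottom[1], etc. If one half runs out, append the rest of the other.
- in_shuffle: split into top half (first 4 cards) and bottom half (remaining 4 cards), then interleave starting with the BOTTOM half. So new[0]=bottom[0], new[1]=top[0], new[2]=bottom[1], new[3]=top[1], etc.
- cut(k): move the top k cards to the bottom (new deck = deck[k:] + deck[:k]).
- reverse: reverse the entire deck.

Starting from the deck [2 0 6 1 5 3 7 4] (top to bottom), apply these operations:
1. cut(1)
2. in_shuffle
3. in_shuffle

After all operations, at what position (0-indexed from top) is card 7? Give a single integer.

After op 1 (cut(1)): [0 6 1 5 3 7 4 2]
After op 2 (in_shuffle): [3 0 7 6 4 1 2 5]
After op 3 (in_shuffle): [4 3 1 0 2 7 5 6]
Card 7 is at position 5.

Answer: 5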